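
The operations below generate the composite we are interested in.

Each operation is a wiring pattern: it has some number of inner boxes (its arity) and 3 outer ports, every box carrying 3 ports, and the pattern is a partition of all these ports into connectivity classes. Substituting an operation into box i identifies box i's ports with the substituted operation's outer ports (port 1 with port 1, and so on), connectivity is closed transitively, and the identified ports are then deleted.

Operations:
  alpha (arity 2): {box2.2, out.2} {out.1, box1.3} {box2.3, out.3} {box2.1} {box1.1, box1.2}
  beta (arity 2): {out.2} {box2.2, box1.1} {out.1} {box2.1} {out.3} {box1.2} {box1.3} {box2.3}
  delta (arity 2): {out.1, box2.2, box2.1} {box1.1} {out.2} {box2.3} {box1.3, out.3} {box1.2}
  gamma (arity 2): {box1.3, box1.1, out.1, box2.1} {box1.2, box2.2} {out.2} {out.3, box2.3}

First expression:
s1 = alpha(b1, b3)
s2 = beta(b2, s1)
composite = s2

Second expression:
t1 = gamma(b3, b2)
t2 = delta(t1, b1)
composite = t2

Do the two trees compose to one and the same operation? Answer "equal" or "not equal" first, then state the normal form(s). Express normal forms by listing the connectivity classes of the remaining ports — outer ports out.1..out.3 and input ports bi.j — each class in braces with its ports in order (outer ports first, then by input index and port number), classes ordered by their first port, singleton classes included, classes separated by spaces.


not equal — first {out.1} {out.2} {out.3} {b1.1, b1.2} {b1.3} {b2.1, b3.2} {b2.2} {b2.3} {b3.1} {b3.3}, second {out.1, b1.1, b1.2} {out.2} {out.3, b2.3} {b1.3} {b2.1, b3.1, b3.3} {b2.2, b3.2}

In normal form, the first expression is {out.1} {out.2} {out.3} {b1.1, b1.2} {b1.3} {b2.1, b3.2} {b2.2} {b2.3} {b3.1} {b3.3}
In normal form, the second expression is {out.1, b1.1, b1.2} {out.2} {out.3, b2.3} {b1.3} {b2.1, b3.1, b3.3} {b2.2, b3.2}
The normal forms differ: not equal.


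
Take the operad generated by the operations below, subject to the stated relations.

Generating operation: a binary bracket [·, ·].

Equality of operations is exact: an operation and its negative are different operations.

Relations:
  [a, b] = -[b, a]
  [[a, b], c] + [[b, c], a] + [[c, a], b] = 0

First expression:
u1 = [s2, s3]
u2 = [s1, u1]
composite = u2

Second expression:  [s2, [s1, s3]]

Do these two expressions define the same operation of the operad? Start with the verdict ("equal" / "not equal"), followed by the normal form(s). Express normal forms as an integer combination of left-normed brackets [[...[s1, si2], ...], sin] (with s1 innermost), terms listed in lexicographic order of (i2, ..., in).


Reducing the first expression gives [[s1, s2], s3] - [[s1, s3], s2]
Reducing the second expression gives -[[s1, s3], s2]
No match — not equal.

not equal — first [[s1, s2], s3] - [[s1, s3], s2], second -[[s1, s3], s2]


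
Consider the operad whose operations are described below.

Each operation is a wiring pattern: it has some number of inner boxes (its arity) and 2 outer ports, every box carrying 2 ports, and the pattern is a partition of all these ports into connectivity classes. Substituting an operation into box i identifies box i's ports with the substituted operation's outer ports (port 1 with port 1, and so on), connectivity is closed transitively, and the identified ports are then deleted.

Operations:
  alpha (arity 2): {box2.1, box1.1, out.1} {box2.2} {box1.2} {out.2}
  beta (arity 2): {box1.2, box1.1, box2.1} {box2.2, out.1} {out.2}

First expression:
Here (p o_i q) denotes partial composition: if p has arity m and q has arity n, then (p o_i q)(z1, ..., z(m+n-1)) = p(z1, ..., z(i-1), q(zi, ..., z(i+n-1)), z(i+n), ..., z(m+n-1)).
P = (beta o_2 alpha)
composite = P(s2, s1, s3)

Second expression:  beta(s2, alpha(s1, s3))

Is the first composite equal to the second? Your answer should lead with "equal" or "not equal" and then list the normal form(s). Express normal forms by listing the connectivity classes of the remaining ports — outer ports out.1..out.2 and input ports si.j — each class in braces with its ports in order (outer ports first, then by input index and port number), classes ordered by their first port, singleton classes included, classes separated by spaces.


The first expression reduces to {out.1} {out.2} {s1.1, s2.1, s2.2, s3.1} {s1.2} {s3.2}
The second expression reduces to {out.1} {out.2} {s1.1, s2.1, s2.2, s3.1} {s1.2} {s3.2}
The forms coincide; equal.

equal; both compose to {out.1} {out.2} {s1.1, s2.1, s2.2, s3.1} {s1.2} {s3.2}


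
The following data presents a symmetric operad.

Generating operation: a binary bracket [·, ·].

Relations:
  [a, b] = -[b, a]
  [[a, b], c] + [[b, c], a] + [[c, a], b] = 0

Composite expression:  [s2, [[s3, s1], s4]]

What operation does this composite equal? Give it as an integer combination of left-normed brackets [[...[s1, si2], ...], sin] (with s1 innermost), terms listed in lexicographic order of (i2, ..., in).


Antisymmetry and Jacobi reduce to s1-anchored left-normed brackets.
Composite bracket: [s2, [[s3, s1], s4]]
Each bracket splits as ab - ba, giving 8 signed words (2^3 = 8).
Keep just the words that open with s1:
  sign of s1s3s4s2 is +1, so it contributes +[[[s1, s3], s4], s2]

[[[s1, s3], s4], s2]


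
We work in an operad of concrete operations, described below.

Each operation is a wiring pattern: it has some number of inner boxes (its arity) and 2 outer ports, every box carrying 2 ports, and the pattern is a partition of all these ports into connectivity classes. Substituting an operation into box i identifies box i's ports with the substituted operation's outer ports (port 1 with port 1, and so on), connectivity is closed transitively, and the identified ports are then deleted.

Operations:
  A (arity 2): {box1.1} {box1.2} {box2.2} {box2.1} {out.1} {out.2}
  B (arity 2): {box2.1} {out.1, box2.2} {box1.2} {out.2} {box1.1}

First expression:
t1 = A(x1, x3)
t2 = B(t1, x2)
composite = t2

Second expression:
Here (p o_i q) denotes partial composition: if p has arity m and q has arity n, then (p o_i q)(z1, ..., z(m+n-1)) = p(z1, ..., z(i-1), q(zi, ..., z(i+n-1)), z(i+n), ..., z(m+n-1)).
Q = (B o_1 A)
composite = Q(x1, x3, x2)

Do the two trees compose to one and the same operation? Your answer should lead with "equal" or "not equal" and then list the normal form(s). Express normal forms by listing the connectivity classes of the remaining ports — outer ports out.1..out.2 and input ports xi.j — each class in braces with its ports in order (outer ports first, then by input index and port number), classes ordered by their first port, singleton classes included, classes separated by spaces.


In normal form, the first expression is {out.1, x2.2} {out.2} {x1.1} {x1.2} {x2.1} {x3.1} {x3.2}
In normal form, the second expression is {out.1, x2.2} {out.2} {x1.1} {x1.2} {x2.1} {x3.1} {x3.2}
The normal forms match — equal.

equal; both compose to {out.1, x2.2} {out.2} {x1.1} {x1.2} {x2.1} {x3.1} {x3.2}


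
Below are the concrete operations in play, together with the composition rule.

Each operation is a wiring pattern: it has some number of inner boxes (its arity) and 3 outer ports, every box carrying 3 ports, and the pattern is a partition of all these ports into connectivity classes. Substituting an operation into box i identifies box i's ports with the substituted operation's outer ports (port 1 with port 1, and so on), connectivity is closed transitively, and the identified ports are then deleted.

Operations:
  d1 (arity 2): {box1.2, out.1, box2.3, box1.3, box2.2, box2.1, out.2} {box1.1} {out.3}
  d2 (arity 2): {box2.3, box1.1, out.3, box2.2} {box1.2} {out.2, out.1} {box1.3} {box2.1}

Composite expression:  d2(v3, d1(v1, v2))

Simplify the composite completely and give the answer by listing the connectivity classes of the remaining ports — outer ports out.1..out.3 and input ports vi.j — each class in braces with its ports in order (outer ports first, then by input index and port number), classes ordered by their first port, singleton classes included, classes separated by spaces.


{out.1, out.2} {out.3, v1.2, v1.3, v2.1, v2.2, v2.3, v3.1} {v1.1} {v3.2} {v3.3}

Reachability decides: close wires over d2-identified ports.
through d1, on inputs (v1, v2): {out.1, out.2, v1.2, v1.3, v2.1, v2.2, v2.3} {out.3} {v1.1} (out.j = stage outer ports)
through d2, on inputs (v3, v1, v2): {out.1, out.2} {out.3, v1.2, v1.3, v2.1, v2.2, v2.3, v3.1} {v1.1} {v3.2} {v3.3} (out.j = stage outer ports)


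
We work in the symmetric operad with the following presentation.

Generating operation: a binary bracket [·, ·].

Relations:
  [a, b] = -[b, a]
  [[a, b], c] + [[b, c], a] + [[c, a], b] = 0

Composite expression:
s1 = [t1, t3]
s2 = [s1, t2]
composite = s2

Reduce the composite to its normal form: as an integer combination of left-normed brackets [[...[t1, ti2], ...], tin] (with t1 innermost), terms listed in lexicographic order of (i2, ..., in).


A multilinear Lie element is pinned by t1-initial words (t1 innermost).
Composite bracket: [[t1, t3], t2]
The bracket unfolds into 4 signed words via [a, b] = ab - ba (2^2 = 4).
Keep just the words that open with t1:
  t1t3t2 (sign +1) contributes +[[t1, t3], t2]

[[t1, t3], t2]


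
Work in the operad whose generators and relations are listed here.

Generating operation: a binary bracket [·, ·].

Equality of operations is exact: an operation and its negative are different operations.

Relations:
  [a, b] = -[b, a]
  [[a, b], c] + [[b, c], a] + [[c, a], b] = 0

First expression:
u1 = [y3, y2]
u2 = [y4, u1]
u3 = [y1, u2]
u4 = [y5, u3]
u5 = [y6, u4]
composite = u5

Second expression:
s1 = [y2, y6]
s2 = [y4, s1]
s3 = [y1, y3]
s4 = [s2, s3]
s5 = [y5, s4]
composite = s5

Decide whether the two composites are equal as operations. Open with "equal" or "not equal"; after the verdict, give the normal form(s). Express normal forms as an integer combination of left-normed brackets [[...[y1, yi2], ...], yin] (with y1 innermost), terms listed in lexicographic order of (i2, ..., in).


not equal — first [[[[[y1, y2], y3], y4], y5], y6] - [[[[[y1, y3], y2], y4], y5], y6] - [[[[[y1, y4], y2], y3], y5], y6] + [[[[[y1, y4], y3], y2], y5], y6], second -[[[[[y1, y3], y2], y6], y4], y5] + [[[[[y1, y3], y4], y2], y6], y5] - [[[[[y1, y3], y4], y6], y2], y5] + [[[[[y1, y3], y6], y2], y4], y5]

In normal form, the first expression is [[[[[y1, y2], y3], y4], y5], y6] - [[[[[y1, y3], y2], y4], y5], y6] - [[[[[y1, y4], y2], y3], y5], y6] + [[[[[y1, y4], y3], y2], y5], y6]
In normal form, the second expression is -[[[[[y1, y3], y2], y6], y4], y5] + [[[[[y1, y3], y4], y2], y6], y5] - [[[[[y1, y3], y4], y6], y2], y5] + [[[[[y1, y3], y6], y2], y4], y5]
The normal forms differ: not equal.


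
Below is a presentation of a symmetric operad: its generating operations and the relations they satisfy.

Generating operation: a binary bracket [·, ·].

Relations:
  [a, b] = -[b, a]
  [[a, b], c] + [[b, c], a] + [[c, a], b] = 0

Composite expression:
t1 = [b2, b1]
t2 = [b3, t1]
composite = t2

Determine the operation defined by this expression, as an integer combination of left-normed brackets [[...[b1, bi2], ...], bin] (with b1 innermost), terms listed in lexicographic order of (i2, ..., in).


[[b1, b2], b3]

Left-normed coefficients sit on the b1-initial expansion words.
Composite bracket: [b3, [b2, b1]]
Under [a, b] = ab - ba we get 4 signed associative words (2^2 = 4).
Only words starting with b1 matter:
  the word b1b2b3 carries sign +1 and contributes +[[b1, b2], b3]


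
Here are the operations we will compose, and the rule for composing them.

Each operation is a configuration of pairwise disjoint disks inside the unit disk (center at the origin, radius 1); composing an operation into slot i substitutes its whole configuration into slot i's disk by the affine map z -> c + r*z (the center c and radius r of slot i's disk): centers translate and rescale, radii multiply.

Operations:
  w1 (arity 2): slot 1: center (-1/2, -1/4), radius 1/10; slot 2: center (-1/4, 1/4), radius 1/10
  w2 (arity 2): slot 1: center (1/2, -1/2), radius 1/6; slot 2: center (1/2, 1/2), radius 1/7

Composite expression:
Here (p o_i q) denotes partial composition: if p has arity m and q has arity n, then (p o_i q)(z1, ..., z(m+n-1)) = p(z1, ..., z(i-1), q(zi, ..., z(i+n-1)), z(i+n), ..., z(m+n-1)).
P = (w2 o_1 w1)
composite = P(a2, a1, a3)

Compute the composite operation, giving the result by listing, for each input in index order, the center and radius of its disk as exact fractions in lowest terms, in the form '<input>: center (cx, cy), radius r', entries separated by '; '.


a1: center (11/24, -11/24), radius 1/60; a2: center (5/12, -13/24), radius 1/60; a3: center (1/2, 1/2), radius 1/7

Below w2, radii multiply path by path; the a-disk centers shift.
a2: after 2 affine steps, its disk has center (5/12, -13/24), radius 1/60
a1: after 2 affine steps, its disk has center (11/24, -11/24), radius 1/60
a3: after 1 affine step, its disk has center (1/2, 1/2), radius 1/7


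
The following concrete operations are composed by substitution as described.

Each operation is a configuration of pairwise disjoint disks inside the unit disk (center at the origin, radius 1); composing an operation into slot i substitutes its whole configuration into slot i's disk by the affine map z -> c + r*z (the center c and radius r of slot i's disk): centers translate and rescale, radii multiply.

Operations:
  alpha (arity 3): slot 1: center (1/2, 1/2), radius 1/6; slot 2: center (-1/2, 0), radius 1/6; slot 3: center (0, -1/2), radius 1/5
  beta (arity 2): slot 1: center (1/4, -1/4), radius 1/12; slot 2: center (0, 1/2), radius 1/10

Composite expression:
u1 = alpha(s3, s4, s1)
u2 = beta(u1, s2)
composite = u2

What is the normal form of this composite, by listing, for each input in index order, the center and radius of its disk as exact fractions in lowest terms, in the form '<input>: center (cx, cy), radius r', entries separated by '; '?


s1: center (1/4, -7/24), radius 1/60; s2: center (0, 1/2), radius 1/10; s3: center (7/24, -5/24), radius 1/72; s4: center (5/24, -1/4), radius 1/72

Nesting under beta composes maps z -> c + r*z down each s-path.
for s3, the 2-step affine chain lands on center (7/24, -5/24), radius 1/72
for s4, the 2-step affine chain lands on center (5/24, -1/4), radius 1/72
for s1, the 2-step affine chain lands on center (1/4, -7/24), radius 1/60
for s2, the 1-step affine chain lands on center (0, 1/2), radius 1/10


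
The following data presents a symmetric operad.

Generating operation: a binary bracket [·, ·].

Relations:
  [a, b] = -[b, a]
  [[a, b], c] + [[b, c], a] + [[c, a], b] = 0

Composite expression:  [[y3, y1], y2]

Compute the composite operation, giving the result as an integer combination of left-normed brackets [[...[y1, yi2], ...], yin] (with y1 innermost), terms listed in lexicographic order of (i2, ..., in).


-[[y1, y3], y2]

Skip Jacobi rewriting: expand, keep y1-initial words, read off terms.
Composite bracket: [[y3, y1], y2]
Under [a, b] = ab - ba we get 4 signed associative words (2^2 = 4).
Only words starting with y1 matter:
  from y1y3y2, sign -1: term -[[y1, y3], y2]


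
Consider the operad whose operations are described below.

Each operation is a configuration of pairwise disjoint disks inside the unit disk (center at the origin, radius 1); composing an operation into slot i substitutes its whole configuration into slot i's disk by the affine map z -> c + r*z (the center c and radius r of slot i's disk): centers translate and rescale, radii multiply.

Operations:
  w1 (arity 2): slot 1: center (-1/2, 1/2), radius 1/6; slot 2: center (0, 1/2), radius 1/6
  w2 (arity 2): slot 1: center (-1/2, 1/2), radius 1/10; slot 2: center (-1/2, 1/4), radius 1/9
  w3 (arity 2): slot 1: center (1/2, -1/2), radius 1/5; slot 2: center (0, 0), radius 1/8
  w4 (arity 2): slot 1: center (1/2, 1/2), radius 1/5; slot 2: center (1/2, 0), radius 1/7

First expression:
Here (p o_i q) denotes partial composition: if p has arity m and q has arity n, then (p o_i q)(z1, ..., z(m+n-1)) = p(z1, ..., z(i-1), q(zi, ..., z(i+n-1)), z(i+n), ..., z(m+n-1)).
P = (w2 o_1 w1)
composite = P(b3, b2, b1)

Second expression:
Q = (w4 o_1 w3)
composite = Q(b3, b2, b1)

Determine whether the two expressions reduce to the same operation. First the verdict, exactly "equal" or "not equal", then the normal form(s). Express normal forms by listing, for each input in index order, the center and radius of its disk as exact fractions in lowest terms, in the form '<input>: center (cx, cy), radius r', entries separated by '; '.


not equal; first: b1: center (-1/2, 1/4), radius 1/9; b2: center (-1/2, 11/20), radius 1/60; b3: center (-11/20, 11/20), radius 1/60; second: b1: center (1/2, 0), radius 1/7; b2: center (1/2, 1/2), radius 1/40; b3: center (3/5, 2/5), radius 1/25

The first expression, normalized: b1: center (-1/2, 1/4), radius 1/9; b2: center (-1/2, 11/20), radius 1/60; b3: center (-11/20, 11/20), radius 1/60
The second expression, normalized: b1: center (1/2, 0), radius 1/7; b2: center (1/2, 1/2), radius 1/40; b3: center (3/5, 2/5), radius 1/25
They disagree, so not equal.


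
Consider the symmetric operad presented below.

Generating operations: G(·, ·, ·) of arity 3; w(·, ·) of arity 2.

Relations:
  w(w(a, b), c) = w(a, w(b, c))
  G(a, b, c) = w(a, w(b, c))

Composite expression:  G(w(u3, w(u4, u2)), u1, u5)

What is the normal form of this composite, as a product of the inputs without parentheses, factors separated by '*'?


u3 * u4 * u2 * u1 * u5

Every regrouping of G is equal, so read the u-inputs in written order.
w(u4, u2) unparenthesizes to u4 * u2
w(u3, w(u4, u2)) unparenthesizes to u3 * u4 * u2
G(w(u3, w(u4, u2)), u1, u5) unparenthesizes to u3 * u4 * u2 * u1 * u5


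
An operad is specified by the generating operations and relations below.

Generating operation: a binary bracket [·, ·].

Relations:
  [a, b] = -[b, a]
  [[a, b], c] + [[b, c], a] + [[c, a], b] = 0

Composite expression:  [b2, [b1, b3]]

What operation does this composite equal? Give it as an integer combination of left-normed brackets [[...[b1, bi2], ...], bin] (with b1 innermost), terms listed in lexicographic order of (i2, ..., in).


-[[b1, b3], b2]

Left-normed coefficients sit on the b1-initial expansion words.
Composite bracket: [b2, [b1, b3]]
The bracket unfolds into 4 signed words via [a, b] = ab - ba (2^2 = 4).
The b1-initial words carry the normal form:
  the word b1b3b2 carries sign -1 and contributes -[[b1, b3], b2]


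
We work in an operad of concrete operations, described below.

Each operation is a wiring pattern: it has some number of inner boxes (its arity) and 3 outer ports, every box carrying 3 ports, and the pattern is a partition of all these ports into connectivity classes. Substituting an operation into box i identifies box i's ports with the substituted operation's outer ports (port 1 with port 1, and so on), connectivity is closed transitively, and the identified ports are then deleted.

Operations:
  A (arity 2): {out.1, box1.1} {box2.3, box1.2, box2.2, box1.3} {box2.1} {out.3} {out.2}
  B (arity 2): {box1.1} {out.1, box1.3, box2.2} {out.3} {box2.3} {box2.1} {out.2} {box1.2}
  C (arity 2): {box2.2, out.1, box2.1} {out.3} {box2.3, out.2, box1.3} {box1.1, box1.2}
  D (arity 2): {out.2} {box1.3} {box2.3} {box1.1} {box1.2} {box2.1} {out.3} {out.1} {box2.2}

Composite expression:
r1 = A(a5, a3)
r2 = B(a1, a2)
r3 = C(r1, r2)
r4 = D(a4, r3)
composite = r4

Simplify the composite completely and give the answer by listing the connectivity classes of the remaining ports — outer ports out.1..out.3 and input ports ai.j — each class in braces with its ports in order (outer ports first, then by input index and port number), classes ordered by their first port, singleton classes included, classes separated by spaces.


{out.1} {out.2} {out.3} {a1.1} {a1.2} {a1.3, a2.2} {a2.1} {a2.3} {a3.1} {a3.2, a3.3, a5.2, a5.3} {a4.1} {a4.2} {a4.3} {a5.1}


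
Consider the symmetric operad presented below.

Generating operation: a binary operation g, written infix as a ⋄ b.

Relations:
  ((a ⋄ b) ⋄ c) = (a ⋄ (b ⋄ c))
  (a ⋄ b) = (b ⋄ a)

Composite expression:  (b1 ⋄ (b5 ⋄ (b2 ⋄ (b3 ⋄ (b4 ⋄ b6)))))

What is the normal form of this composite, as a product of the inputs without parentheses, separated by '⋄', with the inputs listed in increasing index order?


b1 ⋄ b2 ⋄ b3 ⋄ b4 ⋄ b5 ⋄ b6

Shape and order are irrelevant to g; the b-input set decides.
(b4 ⋄ b6) collapses to b4 ⋄ b6
(b3 ⋄ (b4 ⋄ b6)) collapses to b3 ⋄ b4 ⋄ b6
(b2 ⋄ (b3 ⋄ (b4 ⋄ b6))) collapses to b2 ⋄ b3 ⋄ b4 ⋄ b6
(b5 ⋄ (b2 ⋄ (b3 ⋄ (b4 ⋄ b6)))) collapses to b5 ⋄ b2 ⋄ b3 ⋄ b4 ⋄ b6
(b1 ⋄ (b5 ⋄ (b2 ⋄ (b3 ⋄ (b4 ⋄ b6))))) collapses to b1 ⋄ b5 ⋄ b2 ⋄ b3 ⋄ b4 ⋄ b6
reordering the factors by index: b1 ⋄ b2 ⋄ b3 ⋄ b4 ⋄ b5 ⋄ b6


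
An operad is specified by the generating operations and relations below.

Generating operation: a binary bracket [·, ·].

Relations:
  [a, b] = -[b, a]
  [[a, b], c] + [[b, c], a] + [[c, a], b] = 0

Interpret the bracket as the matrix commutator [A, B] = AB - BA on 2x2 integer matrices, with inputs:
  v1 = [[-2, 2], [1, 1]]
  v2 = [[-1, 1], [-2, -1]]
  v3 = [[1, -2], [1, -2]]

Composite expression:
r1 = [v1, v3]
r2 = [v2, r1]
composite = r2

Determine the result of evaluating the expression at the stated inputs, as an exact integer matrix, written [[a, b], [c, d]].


[[6, -8], [-16, -6]]

[v1, v3] = [[4, 0], [6, -4]]
[v2, [v1, v3]] = [[6, -8], [-16, -6]]


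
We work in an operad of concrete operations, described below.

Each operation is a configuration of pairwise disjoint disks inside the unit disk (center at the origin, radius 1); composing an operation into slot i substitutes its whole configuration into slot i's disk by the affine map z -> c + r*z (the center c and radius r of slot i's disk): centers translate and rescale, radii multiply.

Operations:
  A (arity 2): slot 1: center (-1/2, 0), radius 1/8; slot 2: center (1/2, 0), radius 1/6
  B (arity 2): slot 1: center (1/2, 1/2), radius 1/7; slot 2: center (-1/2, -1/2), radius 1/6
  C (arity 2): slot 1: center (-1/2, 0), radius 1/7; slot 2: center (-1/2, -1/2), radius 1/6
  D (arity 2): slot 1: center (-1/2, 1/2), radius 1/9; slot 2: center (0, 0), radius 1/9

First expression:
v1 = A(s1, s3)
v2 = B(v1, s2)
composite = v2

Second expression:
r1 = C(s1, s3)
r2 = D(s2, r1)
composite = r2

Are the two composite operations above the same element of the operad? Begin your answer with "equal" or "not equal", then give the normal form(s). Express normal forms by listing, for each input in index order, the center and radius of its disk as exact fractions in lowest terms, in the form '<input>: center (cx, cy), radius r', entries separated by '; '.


not equal — first s1: center (3/7, 1/2), radius 1/56; s2: center (-1/2, -1/2), radius 1/6; s3: center (4/7, 1/2), radius 1/42, second s1: center (-1/18, 0), radius 1/63; s2: center (-1/2, 1/2), radius 1/9; s3: center (-1/18, -1/18), radius 1/54

Normal form of the first expression: s1: center (3/7, 1/2), radius 1/56; s2: center (-1/2, -1/2), radius 1/6; s3: center (4/7, 1/2), radius 1/42
Normal form of the second expression: s1: center (-1/18, 0), radius 1/63; s2: center (-1/2, 1/2), radius 1/9; s3: center (-1/18, -1/18), radius 1/54
Distinct normal forms: not equal.


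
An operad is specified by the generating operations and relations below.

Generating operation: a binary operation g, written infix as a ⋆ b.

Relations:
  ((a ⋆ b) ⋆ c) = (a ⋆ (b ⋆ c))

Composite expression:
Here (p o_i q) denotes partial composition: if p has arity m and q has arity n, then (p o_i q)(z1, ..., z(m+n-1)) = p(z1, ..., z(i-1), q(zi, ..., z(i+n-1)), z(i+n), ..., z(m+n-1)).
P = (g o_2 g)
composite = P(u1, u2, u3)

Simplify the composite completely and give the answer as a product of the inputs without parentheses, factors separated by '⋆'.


u1 ⋆ u2 ⋆ u3

All parenthesizations of g agree; list the u-inputs left to right.
(u2 ⋆ u3) collapses to u2 ⋆ u3
(u1 ⋆ (u2 ⋆ u3)) collapses to u1 ⋆ u2 ⋆ u3


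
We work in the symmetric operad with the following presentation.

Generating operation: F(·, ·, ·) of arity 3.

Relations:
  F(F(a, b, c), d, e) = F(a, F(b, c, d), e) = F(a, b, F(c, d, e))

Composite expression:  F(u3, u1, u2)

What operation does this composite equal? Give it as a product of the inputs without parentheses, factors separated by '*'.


u3 * u1 * u2


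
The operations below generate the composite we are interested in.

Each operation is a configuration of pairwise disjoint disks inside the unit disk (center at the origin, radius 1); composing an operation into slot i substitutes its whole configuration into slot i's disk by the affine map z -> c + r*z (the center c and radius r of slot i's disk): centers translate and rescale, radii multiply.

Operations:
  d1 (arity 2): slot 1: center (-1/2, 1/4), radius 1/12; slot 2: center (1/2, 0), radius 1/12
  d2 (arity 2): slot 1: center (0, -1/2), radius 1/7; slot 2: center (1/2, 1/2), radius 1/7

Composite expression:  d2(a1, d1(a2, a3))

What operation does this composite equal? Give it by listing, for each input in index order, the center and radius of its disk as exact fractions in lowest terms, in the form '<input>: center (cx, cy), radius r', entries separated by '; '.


a1: center (0, -1/2), radius 1/7; a2: center (3/7, 15/28), radius 1/84; a3: center (4/7, 1/2), radius 1/84

Only the slot chain above each a matters under d2; compose those maps.
a1 passes through 1 substitution, ending at center (0, -1/2), radius 1/7
a2 passes through 2 substitutions, ending at center (3/7, 15/28), radius 1/84
a3 passes through 2 substitutions, ending at center (4/7, 1/2), radius 1/84


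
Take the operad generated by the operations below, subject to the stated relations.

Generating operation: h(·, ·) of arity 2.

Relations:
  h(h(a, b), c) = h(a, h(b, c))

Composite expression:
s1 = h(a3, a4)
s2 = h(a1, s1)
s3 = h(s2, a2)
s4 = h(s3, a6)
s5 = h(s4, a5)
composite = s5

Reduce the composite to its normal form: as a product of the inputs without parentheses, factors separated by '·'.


a1 · a3 · a4 · a2 · a6 · a5

Associativity of h dissolves the nesting; only the a-input order survives.
h(a3, a4) linearizes to a3 · a4
h(a1, h(a3, a4)) linearizes to a1 · a3 · a4
h(h(a1, h(a3, a4)), a2) linearizes to a1 · a3 · a4 · a2
h(h(h(a1, h(a3, a4)), a2), a6) linearizes to a1 · a3 · a4 · a2 · a6
h(h(h(h(a1, h(a3, a4)), a2), a6), a5) linearizes to a1 · a3 · a4 · a2 · a6 · a5


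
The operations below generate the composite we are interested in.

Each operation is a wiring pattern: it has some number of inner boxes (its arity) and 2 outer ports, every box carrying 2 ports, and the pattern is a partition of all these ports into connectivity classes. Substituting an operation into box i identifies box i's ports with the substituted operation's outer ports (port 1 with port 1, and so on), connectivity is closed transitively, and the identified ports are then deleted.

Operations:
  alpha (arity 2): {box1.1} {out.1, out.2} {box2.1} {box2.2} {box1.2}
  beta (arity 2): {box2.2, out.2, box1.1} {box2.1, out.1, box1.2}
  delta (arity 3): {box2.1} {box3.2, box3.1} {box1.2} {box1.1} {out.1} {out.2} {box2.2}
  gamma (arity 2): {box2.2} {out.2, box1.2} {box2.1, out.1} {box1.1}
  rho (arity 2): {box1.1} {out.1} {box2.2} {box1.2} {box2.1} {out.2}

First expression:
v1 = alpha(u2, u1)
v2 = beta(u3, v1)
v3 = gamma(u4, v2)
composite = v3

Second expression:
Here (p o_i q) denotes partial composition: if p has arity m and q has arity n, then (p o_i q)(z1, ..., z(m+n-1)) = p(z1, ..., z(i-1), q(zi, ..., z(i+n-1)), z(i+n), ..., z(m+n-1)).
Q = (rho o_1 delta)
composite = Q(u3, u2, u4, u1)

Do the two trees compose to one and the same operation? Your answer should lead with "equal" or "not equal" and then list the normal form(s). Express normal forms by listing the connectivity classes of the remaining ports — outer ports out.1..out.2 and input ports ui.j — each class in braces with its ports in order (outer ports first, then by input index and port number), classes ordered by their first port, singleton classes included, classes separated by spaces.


not equal: they reduce to {out.1, u3.1, u3.2} {out.2, u4.2} {u1.1} {u1.2} {u2.1} {u2.2} {u4.1} and {out.1} {out.2} {u1.1} {u1.2} {u2.1} {u2.2} {u3.1} {u3.2} {u4.1, u4.2}

Reducing the first expression gives {out.1, u3.1, u3.2} {out.2, u4.2} {u1.1} {u1.2} {u2.1} {u2.2} {u4.1}
Reducing the second expression gives {out.1} {out.2} {u1.1} {u1.2} {u2.1} {u2.2} {u3.1} {u3.2} {u4.1, u4.2}
They disagree, so not equal.


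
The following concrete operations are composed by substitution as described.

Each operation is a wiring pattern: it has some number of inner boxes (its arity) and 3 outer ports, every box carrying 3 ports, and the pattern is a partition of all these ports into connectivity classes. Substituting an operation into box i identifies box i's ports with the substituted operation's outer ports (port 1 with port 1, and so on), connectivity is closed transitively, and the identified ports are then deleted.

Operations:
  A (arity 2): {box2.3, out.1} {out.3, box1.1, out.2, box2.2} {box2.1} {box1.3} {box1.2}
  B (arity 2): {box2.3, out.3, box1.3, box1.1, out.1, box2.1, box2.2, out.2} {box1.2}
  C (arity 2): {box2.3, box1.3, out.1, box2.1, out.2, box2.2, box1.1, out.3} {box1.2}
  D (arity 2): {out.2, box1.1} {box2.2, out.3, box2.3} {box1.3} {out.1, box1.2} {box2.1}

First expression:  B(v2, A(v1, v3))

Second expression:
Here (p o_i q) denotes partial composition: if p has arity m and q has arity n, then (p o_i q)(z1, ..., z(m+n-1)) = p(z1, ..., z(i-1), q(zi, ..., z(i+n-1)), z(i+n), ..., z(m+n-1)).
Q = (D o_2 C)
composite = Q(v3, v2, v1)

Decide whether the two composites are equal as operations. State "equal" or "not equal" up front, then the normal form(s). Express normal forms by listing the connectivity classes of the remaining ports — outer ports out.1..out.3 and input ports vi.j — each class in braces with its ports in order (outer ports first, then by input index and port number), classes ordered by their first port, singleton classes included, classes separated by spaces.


not equal: they reduce to {out.1, out.2, out.3, v1.1, v2.1, v2.3, v3.2, v3.3} {v1.2} {v1.3} {v2.2} {v3.1} and {out.1, v3.2} {out.2, v3.1} {out.3, v1.1, v1.2, v1.3, v2.1, v2.3} {v2.2} {v3.3}

Reducing the first expression gives {out.1, out.2, out.3, v1.1, v2.1, v2.3, v3.2, v3.3} {v1.2} {v1.3} {v2.2} {v3.1}
Reducing the second expression gives {out.1, v3.2} {out.2, v3.1} {out.3, v1.1, v1.2, v1.3, v2.1, v2.3} {v2.2} {v3.3}
Different reductions; not equal.


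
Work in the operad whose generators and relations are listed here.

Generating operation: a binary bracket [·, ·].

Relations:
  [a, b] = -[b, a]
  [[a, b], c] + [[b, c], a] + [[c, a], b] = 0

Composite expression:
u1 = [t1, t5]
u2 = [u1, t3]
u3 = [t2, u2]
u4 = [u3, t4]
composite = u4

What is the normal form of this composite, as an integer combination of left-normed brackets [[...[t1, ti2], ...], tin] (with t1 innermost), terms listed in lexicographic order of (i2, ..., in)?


-[[[[t1, t5], t3], t2], t4]


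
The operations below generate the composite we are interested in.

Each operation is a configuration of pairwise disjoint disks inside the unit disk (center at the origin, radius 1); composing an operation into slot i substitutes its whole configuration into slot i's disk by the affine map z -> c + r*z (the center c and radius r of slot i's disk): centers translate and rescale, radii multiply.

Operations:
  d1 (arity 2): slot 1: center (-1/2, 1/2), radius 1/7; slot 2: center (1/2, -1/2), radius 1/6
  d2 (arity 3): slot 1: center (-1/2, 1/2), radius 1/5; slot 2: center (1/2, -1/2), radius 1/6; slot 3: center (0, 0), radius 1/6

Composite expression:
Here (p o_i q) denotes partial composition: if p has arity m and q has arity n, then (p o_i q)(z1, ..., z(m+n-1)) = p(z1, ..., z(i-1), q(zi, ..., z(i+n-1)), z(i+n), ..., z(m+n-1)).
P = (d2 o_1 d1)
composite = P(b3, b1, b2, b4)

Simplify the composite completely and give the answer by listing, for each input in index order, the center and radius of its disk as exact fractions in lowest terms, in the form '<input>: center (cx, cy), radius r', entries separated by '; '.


b1: center (-2/5, 2/5), radius 1/30; b2: center (1/2, -1/2), radius 1/6; b3: center (-3/5, 3/5), radius 1/35; b4: center (0, 0), radius 1/6

Follow each b-input down from d2: c' goes to c + r*c', radius to r*r'.
tracing b3 down its 2-map path: center (-3/5, 3/5), radius 1/35
tracing b1 down its 2-map path: center (-2/5, 2/5), radius 1/30
tracing b2 down its 1-map path: center (1/2, -1/2), radius 1/6
tracing b4 down its 1-map path: center (0, 0), radius 1/6


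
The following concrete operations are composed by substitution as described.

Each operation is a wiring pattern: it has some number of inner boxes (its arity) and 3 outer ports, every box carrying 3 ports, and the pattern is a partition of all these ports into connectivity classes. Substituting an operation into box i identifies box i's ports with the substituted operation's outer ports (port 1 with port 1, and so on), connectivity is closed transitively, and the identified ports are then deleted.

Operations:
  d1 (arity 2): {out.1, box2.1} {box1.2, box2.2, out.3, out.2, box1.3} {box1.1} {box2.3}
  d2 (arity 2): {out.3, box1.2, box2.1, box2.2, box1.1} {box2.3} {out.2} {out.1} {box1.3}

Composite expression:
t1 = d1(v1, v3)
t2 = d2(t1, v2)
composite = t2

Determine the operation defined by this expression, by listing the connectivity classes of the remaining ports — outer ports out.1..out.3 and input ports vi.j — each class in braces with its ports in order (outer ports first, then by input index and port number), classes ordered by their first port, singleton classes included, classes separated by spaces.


Two ports join when wires chain via d2-identified ports.
stage d1: inputs (v1, v3), connectivity {out.1, v3.1} {out.2, out.3, v1.2, v1.3, v3.2} {v1.1} {v3.3}, out.j its boundary
stage d2: inputs (v1, v3, v2), connectivity {out.1} {out.2} {out.3, v1.2, v1.3, v2.1, v2.2, v3.1, v3.2} {v1.1} {v2.3} {v3.3}, out.j its boundary

{out.1} {out.2} {out.3, v1.2, v1.3, v2.1, v2.2, v3.1, v3.2} {v1.1} {v2.3} {v3.3}


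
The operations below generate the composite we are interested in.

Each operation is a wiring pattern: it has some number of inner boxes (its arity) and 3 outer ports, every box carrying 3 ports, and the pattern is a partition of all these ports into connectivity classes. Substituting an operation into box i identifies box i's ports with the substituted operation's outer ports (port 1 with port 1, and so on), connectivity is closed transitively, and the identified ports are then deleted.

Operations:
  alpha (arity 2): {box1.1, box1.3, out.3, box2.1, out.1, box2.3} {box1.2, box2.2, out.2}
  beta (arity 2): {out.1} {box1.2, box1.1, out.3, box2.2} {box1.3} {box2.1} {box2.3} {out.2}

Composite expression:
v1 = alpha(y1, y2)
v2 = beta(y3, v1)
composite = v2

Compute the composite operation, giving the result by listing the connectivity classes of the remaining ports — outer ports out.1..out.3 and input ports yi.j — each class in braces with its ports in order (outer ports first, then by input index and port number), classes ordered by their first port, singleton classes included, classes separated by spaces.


Substituting into beta glues patterns; closure does the rest.
the subtree at alpha composes to {out.1, out.3, y1.1, y1.3, y2.1, y2.3} {out.2, y1.2, y2.2} on (y1, y2); out.j = own outer ports
the subtree at beta composes to {out.1} {out.2} {out.3, y1.2, y2.2, y3.1, y3.2} {y1.1, y1.3, y2.1, y2.3} {y3.3} on (y3, y1, y2); out.j = own outer ports

{out.1} {out.2} {out.3, y1.2, y2.2, y3.1, y3.2} {y1.1, y1.3, y2.1, y2.3} {y3.3}


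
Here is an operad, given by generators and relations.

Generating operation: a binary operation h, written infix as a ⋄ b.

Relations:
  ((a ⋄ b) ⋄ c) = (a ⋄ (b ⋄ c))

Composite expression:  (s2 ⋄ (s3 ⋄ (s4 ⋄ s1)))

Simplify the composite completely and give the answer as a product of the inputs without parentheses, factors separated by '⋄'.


s2 ⋄ s3 ⋄ s4 ⋄ s1


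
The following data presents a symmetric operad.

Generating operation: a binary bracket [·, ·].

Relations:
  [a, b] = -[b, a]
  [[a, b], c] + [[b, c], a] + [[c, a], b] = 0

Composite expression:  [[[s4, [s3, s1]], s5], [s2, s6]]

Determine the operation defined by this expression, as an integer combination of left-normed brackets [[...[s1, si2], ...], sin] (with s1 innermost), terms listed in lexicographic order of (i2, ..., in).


[[[[[s1, s3], s4], s5], s2], s6] - [[[[[s1, s3], s4], s5], s6], s2]


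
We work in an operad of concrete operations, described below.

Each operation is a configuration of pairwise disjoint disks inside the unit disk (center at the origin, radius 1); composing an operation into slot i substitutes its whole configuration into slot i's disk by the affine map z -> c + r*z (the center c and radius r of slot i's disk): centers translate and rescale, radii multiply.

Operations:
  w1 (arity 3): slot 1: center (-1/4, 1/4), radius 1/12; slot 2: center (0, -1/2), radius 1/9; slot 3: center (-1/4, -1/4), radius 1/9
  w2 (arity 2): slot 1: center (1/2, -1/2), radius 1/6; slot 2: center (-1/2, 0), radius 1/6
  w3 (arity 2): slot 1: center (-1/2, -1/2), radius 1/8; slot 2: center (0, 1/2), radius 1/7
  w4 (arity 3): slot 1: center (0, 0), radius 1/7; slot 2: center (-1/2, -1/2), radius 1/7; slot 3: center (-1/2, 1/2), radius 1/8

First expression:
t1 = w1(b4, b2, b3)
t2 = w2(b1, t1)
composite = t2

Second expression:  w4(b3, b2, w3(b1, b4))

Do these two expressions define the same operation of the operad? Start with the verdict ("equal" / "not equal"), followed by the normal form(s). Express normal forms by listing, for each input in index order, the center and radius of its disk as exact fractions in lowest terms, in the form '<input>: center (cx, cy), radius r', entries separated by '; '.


The first expression, normalized: b1: center (1/2, -1/2), radius 1/6; b2: center (-1/2, -1/12), radius 1/54; b3: center (-13/24, -1/24), radius 1/54; b4: center (-13/24, 1/24), radius 1/72
The second expression, normalized: b1: center (-9/16, 7/16), radius 1/64; b2: center (-1/2, -1/2), radius 1/7; b3: center (0, 0), radius 1/7; b4: center (-1/2, 9/16), radius 1/56
The forms do not match — not equal.

not equal; first: b1: center (1/2, -1/2), radius 1/6; b2: center (-1/2, -1/12), radius 1/54; b3: center (-13/24, -1/24), radius 1/54; b4: center (-13/24, 1/24), radius 1/72; second: b1: center (-9/16, 7/16), radius 1/64; b2: center (-1/2, -1/2), radius 1/7; b3: center (0, 0), radius 1/7; b4: center (-1/2, 9/16), radius 1/56


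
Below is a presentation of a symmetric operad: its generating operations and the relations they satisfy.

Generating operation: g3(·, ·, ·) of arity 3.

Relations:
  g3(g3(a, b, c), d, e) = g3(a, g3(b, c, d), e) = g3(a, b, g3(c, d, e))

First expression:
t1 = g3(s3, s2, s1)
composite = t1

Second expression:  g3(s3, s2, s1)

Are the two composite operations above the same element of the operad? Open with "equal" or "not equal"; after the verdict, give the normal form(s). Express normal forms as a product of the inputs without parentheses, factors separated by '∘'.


equal — both sides give s3 ∘ s2 ∘ s1

The first expression, normalized: s3 ∘ s2 ∘ s1
The second expression, normalized: s3 ∘ s2 ∘ s1
The forms coincide; equal.


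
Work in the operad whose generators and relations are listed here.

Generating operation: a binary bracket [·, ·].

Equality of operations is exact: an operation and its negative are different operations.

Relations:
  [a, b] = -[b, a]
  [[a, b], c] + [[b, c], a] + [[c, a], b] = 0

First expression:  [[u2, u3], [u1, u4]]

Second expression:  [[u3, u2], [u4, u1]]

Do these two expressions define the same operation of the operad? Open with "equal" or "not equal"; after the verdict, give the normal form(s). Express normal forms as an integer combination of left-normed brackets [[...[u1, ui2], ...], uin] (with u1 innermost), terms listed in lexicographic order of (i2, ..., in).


equal; the common form is -[[[u1, u4], u2], u3] + [[[u1, u4], u3], u2]

The first composite normalizes to -[[[u1, u4], u2], u3] + [[[u1, u4], u3], u2]
The second composite normalizes to -[[[u1, u4], u2], u3] + [[[u1, u4], u3], u2]
Both agree, so they are equal.
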